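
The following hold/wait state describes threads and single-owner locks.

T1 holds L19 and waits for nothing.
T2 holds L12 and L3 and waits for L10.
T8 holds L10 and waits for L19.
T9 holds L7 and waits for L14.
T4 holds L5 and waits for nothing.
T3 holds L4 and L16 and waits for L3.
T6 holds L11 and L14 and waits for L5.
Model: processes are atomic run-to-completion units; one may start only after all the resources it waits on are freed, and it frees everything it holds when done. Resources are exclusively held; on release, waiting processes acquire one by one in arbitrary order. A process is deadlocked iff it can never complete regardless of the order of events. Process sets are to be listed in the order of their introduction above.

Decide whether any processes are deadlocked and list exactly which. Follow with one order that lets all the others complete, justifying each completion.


Nothing here is deadlocked.
Key observation: there is no circular wait here — follow any chain and it reaches a process that is free to run now.
One completion order for the rest: T1, T8, T4, T2, T6, T9, T3.
Check, step by step:
  T1 waits on nothing -> runs at once and releases L19
  T8 waits on L19 — all released -> runs and releases L10
  T4 waits on nothing -> runs at once and releases L5
  T2 waits on L10 — all released -> runs and releases L12 and L3
  T6 waits on L5 — all released -> runs and releases L11 and L14
  T9 waits on L14 — all released -> runs and releases L7
  T3 waits on L3 — all released -> runs and releases L4 and L16


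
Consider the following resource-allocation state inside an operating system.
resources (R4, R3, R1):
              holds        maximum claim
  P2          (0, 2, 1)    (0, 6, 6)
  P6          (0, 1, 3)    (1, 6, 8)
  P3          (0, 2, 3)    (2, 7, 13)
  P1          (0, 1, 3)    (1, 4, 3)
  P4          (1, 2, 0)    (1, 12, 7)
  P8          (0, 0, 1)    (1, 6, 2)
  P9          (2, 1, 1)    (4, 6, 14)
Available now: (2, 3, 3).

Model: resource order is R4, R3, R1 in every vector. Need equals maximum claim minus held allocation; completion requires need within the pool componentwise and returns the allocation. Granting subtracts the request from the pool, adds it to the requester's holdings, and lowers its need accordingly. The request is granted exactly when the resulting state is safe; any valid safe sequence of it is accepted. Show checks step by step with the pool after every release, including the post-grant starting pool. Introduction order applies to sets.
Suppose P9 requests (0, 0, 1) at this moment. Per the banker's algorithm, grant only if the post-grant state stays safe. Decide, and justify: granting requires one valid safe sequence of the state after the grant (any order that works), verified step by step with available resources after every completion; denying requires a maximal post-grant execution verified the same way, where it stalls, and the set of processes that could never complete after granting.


GRANT — the state after the grant stays safe, e.g. via P1, P2, P8, P6, P3, P9, P4.
Key observation: after the grant the pool drops to (2, 3, 2), which still lets P1 finish first and unwind the rest.
Verifying the post-grant state step by step:
  pool = (2, 3, 2)
  run P1 (needs (1, 3, 0), free (2, 3, 2)); after release of (0, 1, 3) the pool is (2, 4, 5)
  run P2 (needs (0, 4, 5), free (2, 4, 5)); after release of (0, 2, 1) the pool is (2, 6, 6)
  run P8 (needs (1, 6, 1), free (2, 6, 6)); after release of (0, 0, 1) the pool is (2, 6, 7)
  run P6 (needs (1, 5, 5), free (2, 6, 7)); after release of (0, 1, 3) the pool is (2, 7, 10)
  run P3 (needs (2, 5, 10), free (2, 7, 10)); after release of (0, 2, 3) the pool is (2, 9, 13)
  run P9 (needs (2, 5, 12), free (2, 9, 13)); after release of (2, 1, 2) the pool is (4, 10, 15)
  run P4 (needs (0, 10, 7), free (4, 10, 15)); after release of (1, 2, 0) the pool is (5, 12, 15)


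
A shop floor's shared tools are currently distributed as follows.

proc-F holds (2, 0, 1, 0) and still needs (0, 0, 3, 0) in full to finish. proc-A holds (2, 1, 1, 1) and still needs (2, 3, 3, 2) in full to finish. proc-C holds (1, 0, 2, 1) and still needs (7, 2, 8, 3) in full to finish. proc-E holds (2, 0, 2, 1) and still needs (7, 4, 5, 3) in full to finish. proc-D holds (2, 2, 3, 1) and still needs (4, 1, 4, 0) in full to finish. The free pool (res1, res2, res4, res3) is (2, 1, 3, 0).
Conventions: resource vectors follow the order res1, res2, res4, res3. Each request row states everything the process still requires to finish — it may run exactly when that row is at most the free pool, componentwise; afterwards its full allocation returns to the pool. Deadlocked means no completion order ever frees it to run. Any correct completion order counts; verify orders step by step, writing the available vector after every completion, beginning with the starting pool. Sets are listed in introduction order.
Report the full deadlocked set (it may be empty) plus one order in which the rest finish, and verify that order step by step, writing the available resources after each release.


The deadlocked set is proc-A, proc-C and proc-E.
Key observation: even finishing proc-F, proc-D leaves just (6, 3, 7, 1) free — too little res3 for any of the remaining processes.
The rest can finish in the order proc-F, proc-D. Verifying each step:
  pool = (2, 1, 3, 0)
  run proc-F (needs (0, 0, 3, 0), free (2, 1, 3, 0)); after release of (2, 0, 1, 0) the pool is (4, 1, 4, 0)
  run proc-D (needs (4, 1, 4, 0), free (4, 1, 4, 0)); after release of (2, 2, 3, 1) the pool is (6, 3, 7, 1)
None of the blocked processes ever fits:
  proc-A cannot run: need (2, 3, 3, 2) vs free (6, 3, 7, 1) (insufficient res3)
  proc-C cannot run: need (7, 2, 8, 3) vs free (6, 3, 7, 1) (insufficient res1, res4 and res3)
  proc-E cannot run: need (7, 4, 5, 3) vs free (6, 3, 7, 1) (insufficient res1, res2 and res3)


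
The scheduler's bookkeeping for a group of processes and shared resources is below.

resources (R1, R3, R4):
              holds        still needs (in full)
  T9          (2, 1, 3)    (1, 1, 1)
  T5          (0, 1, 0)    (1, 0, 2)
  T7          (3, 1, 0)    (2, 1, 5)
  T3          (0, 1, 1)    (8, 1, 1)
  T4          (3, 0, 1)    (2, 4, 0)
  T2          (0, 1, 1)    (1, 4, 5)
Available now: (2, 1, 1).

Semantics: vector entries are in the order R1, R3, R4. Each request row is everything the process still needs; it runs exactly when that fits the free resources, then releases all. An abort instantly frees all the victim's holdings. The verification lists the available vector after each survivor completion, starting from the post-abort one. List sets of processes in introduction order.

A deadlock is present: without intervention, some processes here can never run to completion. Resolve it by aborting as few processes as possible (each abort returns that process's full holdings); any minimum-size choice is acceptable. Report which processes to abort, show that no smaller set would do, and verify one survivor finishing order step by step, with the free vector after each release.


The answer: abort T4.
Key observation: before aborting T4, T7 was permanently blocked — no order could ever run it; afterwards it completes at step 2.
Minimality: the empty abort set fails — the state is deadlocked as it stands.
The survivors complete as T9, T7, T3, T2, T5. Step-by-step check (starting from the post-abort pool):
  pool = (5, 1, 2)
  T9: need (1, 1, 1) fits (5, 1, 2); releases (2, 1, 3), pool now (7, 2, 5)
  T7: need (2, 1, 5) fits (7, 2, 5); releases (3, 1, 0), pool now (10, 3, 5)
  T3: need (8, 1, 1) fits (10, 3, 5); releases (0, 1, 1), pool now (10, 4, 6)
  T2: need (1, 4, 5) fits (10, 4, 6); releases (0, 1, 1), pool now (10, 5, 7)
  T5: need (1, 0, 2) fits (10, 5, 7); releases (0, 1, 0), pool now (10, 6, 7)


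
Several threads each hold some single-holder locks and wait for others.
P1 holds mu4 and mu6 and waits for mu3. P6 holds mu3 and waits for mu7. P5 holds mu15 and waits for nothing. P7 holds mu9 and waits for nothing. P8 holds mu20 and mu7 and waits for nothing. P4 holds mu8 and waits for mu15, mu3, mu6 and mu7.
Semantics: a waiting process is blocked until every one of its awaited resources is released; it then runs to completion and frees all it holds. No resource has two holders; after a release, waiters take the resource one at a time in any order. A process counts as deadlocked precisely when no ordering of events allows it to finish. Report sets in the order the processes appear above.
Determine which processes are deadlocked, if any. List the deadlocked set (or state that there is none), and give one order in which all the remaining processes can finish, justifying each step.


Nothing here is deadlocked.
Key observation: all waits point, directly or indirectly, at processes that can finish, so nothing is permanently blocked.
The rest can finish in the order P8, P7, P6, P1, P5, P4.
Verifying each step:
  P8 waits on nothing -> runs at once and releases mu20 and mu7
  P7 waits on nothing -> runs at once and releases mu9
  P6: everything it awaited (mu7) is free; runs, freeing mu3
  P1: everything it awaited (mu3) is free; runs, freeing mu4 and mu6
  P5 waits on nothing -> runs at once and releases mu15
  P4: everything it awaited (mu15, mu3, mu6 and mu7) is free; runs, freeing mu8


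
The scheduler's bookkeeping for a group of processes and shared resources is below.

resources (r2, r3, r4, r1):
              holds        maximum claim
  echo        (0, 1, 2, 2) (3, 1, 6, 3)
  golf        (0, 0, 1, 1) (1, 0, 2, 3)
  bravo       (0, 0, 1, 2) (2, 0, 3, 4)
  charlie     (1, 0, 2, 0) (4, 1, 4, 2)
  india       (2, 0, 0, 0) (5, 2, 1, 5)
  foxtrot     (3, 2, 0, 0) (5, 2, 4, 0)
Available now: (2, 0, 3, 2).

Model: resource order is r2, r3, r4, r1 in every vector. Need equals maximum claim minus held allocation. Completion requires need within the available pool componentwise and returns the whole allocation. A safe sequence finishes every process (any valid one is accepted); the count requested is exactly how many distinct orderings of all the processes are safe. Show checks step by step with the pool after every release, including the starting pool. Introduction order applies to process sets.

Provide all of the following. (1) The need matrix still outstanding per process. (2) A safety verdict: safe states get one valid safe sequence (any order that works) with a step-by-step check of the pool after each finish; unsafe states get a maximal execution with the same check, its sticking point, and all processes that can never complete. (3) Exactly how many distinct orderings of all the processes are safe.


(1) Need matrix, components ordered r2, r3, r4, r1:
  echo: (3, 0, 4, 1)
  golf: (1, 0, 1, 2)
  bravo: (2, 0, 2, 2)
  charlie: (3, 1, 2, 2)
  india: (3, 2, 1, 5)
  foxtrot: (2, 0, 4, 0)
(2) The state is SAFE; one workable sequence: golf, foxtrot, charlie, bravo, india, echo.
Key observation: the order's first zero-slack moment is golf ((1, 0, 1, 2) needed, (2, 0, 3, 2) free — a requested resource with nothing to spare).
Step-by-step check:
  pool = (2, 0, 3, 2)
  golf needs (1, 0, 1, 2) <= (2, 0, 3, 2) -> finishes; pool += (0, 0, 1, 1) = (2, 0, 4, 3)
  foxtrot needs (2, 0, 4, 0) <= (2, 0, 4, 3) -> finishes; pool += (3, 2, 0, 0) = (5, 2, 4, 3)
  charlie needs (3, 1, 2, 2) <= (5, 2, 4, 3) -> finishes; pool += (1, 0, 2, 0) = (6, 2, 6, 3)
  bravo needs (2, 0, 2, 2) <= (6, 2, 6, 3) -> finishes; pool += (0, 0, 1, 2) = (6, 2, 7, 5)
  india needs (3, 2, 1, 5) <= (6, 2, 7, 5) -> finishes; pool += (2, 0, 0, 0) = (8, 2, 7, 5)
  echo needs (3, 0, 4, 1) <= (8, 2, 7, 5) -> finishes; pool += (0, 1, 2, 2) = (8, 3, 9, 7)
(3) Precisely 44 of the possible complete orderings are safe sequences.


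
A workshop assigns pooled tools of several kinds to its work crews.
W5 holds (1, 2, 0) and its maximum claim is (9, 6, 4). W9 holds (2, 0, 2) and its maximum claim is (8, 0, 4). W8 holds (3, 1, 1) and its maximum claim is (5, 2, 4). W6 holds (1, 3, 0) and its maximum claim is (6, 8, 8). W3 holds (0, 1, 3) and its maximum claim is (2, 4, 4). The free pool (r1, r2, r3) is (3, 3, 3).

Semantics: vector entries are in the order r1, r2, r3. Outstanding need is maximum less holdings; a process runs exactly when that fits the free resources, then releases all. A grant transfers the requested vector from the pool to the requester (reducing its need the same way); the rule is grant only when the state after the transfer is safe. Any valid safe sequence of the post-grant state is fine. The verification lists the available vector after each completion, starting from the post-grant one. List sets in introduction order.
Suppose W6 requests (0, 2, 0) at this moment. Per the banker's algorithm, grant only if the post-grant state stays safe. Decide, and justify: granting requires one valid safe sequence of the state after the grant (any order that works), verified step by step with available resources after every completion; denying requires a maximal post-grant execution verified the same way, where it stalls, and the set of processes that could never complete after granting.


DENY: after the grant no complete ordering would exist.
Key observation: r2 is the bottleneck — with W8, W9 done the pool holds (8, 2, 6), short of every remaining need.
On the post-grant state, W8, W9 is a maximal run — nothing extends it. Check, step by step:
  pool = (3, 1, 3)
  run W8 (needs (2, 1, 3), free (3, 1, 3)); after release of (3, 1, 1) the pool is (6, 2, 4)
  run W9 (needs (6, 0, 2), free (6, 2, 4)); after release of (2, 0, 2) the pool is (8, 2, 6)
  blocked: W5 wants (8, 4, 4), pool (8, 2, 6) — not enough r2
  blocked: W6 wants (5, 3, 8), pool (8, 2, 6) — not enough r2 and r3
  blocked: W3 wants (2, 3, 1), pool (8, 2, 6) — not enough r2
Post-grant, the permanently blocked set is W5, W6 and W3.


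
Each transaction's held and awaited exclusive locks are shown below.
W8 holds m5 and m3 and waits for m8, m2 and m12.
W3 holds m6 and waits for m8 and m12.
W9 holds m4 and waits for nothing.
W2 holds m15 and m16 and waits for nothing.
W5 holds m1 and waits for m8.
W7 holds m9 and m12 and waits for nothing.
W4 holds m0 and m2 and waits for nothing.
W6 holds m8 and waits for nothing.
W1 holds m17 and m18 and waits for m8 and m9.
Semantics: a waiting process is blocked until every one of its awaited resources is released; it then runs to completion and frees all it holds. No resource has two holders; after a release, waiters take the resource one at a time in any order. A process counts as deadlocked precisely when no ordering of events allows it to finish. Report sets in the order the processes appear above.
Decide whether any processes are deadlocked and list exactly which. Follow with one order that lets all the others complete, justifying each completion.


The deadlocked set is empty.
Key observation: all waits point, directly or indirectly, at processes that can finish, so nothing is permanently blocked.
One completion order for the rest: W7, W2, W6, W4, W1, W8, W5, W3, W9.
Verifying each step:
  run W7 (it waits on nothing); releases m9 and m12
  run W2 (it waits on nothing); releases m15 and m16
  run W6 (it waits on nothing); releases m8
  run W4 (it waits on nothing); releases m0 and m2
  run W1 (all its waits — m8 and m9 — are resolved); releases m17 and m18
  run W8 (all its waits — m8, m2 and m12 — are resolved); releases m5 and m3
  run W5 (all its waits — m8 — are resolved); releases m1
  run W3 (all its waits — m8 and m12 — are resolved); releases m6
  run W9 (it waits on nothing); releases m4


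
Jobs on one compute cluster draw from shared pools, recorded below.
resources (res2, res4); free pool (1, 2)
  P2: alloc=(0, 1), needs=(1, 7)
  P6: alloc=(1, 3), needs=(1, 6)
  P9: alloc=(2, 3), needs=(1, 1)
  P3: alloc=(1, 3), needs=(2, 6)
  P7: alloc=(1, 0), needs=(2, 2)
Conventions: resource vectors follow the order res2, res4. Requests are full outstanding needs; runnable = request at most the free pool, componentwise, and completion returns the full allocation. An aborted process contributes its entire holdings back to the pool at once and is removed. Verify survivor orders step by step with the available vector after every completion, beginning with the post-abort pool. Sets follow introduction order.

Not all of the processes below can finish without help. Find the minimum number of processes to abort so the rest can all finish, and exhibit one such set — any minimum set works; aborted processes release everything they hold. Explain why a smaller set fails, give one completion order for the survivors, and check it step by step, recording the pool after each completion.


Minimum abort set: P3.
Key observation: P6 was stuck for good until P3 gave back (1, 3); in the order shown it finishes at step 2.
Minimality: the empty abort set fails — the state is deadlocked as it stands.
The survivors complete as P9, P6, P2, P7. Walking it through (starting from the post-abort pool):
  pool = (2, 5)
  P9 needs (1, 1) <= (2, 5) -> finishes; pool += (2, 3) = (4, 8)
  P6 needs (1, 6) <= (4, 8) -> finishes; pool += (1, 3) = (5, 11)
  P2 needs (1, 7) <= (5, 11) -> finishes; pool += (0, 1) = (5, 12)
  P7 needs (2, 2) <= (5, 12) -> finishes; pool += (1, 0) = (6, 12)


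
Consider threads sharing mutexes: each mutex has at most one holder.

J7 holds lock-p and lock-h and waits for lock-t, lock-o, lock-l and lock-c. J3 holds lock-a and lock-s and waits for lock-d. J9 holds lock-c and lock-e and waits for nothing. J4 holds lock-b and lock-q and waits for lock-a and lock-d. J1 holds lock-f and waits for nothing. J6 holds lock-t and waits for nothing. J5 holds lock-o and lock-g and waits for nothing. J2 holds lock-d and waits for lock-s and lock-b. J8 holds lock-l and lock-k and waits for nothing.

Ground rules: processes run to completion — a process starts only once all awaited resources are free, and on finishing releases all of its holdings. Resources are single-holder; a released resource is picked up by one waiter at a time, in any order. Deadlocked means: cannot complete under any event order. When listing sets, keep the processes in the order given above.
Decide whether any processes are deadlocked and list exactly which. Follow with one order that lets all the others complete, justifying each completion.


The deadlocked set is J3, J4 and J2.
Key observation: the loop J3 -> J2 -> J3 blocks itself forever; J4 is caught in further circular waits.
The rest can finish in the order J8, J5, J6, J9, J1, J7.
Verifying each step:
  J8 waits on nothing -> runs at once and releases lock-l and lock-k
  J5 waits on nothing -> runs at once and releases lock-o and lock-g
  J6 waits on nothing -> runs at once and releases lock-t
  J9 waits on nothing -> runs at once and releases lock-c and lock-e
  J1 waits on nothing -> runs at once and releases lock-f
  run J7 (all its waits — lock-t, lock-o, lock-l and lock-c — are resolved); releases lock-p and lock-h


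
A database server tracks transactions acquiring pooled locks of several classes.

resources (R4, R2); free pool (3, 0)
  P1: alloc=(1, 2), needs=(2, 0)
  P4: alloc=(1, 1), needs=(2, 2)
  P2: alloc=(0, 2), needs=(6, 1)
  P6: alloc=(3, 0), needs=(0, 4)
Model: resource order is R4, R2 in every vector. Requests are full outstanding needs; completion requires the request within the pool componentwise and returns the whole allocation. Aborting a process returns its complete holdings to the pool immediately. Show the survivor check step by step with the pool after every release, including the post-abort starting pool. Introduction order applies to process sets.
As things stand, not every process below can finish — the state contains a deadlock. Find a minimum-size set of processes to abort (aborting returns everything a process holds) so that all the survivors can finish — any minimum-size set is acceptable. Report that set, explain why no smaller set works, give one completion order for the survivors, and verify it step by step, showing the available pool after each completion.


The answer: abort P2.
Key observation: P6 was stuck for good until P2 gave back (0, 2); in the order shown it finishes at step 3.
No smaller set exists: with zero aborts the deadlock remains.
One survivor order: P4, P1, P6. Verifying each step (post-abort pool first):
  pool = (3, 2)
  P4 needs (2, 2) <= (3, 2) -> finishes; pool += (1, 1) = (4, 3)
  P1 needs (2, 0) <= (4, 3) -> finishes; pool += (1, 2) = (5, 5)
  P6 needs (0, 4) <= (5, 5) -> finishes; pool += (3, 0) = (8, 5)


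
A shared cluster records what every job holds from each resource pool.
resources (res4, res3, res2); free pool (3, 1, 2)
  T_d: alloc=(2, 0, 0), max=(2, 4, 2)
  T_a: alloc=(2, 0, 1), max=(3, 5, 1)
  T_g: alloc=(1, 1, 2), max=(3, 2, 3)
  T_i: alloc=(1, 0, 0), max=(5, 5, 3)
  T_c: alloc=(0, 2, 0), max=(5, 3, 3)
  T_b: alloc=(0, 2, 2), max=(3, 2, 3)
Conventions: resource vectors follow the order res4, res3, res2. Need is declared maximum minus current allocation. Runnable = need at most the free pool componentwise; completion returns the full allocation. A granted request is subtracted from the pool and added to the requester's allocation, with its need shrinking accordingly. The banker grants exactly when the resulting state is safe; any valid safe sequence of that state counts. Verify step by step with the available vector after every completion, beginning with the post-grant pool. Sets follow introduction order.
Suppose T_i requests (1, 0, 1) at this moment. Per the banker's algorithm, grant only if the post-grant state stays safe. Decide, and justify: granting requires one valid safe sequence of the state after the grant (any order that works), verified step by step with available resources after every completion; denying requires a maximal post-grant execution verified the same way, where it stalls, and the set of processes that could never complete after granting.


GRANT: granting preserves safety; a valid post-grant sequence is T_g, T_b, T_d, T_c, T_a, T_i.
Key observation: with (2, 1, 1) left after the transfer, T_g can run at once — the state stays safe.
Step-by-step check of the post-grant state:
  pool = (2, 1, 1)
  T_g: need (2, 1, 1) fits (2, 1, 1); releases (1, 1, 2), pool now (3, 2, 3)
  T_b: need (3, 0, 1) fits (3, 2, 3); releases (0, 2, 2), pool now (3, 4, 5)
  T_d: need (0, 4, 2) fits (3, 4, 5); releases (2, 0, 0), pool now (5, 4, 5)
  T_c: need (5, 1, 3) fits (5, 4, 5); releases (0, 2, 0), pool now (5, 6, 5)
  T_a: need (1, 5, 0) fits (5, 6, 5); releases (2, 0, 1), pool now (7, 6, 6)
  T_i: need (3, 5, 2) fits (7, 6, 6); releases (2, 0, 1), pool now (9, 6, 7)


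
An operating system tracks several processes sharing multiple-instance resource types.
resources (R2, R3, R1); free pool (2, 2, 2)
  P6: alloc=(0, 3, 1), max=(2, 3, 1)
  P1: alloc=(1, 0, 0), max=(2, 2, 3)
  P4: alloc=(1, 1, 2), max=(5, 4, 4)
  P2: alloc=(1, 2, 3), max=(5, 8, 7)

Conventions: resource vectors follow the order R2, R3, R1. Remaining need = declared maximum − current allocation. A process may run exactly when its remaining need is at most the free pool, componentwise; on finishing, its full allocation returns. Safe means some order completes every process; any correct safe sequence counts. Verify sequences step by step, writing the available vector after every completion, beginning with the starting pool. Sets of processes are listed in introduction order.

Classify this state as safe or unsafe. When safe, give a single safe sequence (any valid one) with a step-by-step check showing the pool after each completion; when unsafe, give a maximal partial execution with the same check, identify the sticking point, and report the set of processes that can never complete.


UNSAFE.
Key observation: after P6, P1 complete, (3, 5, 3) is the best the pool ever gets, yet each leftover process wants more R2.
Going as far as possible: P6, P1; after that, nothing fits. Step-by-step check:
  pool = (2, 2, 2)
  P6 needs (2, 0, 0) <= (2, 2, 2) -> finishes; pool += (0, 3, 1) = (2, 5, 3)
  P1 needs (1, 2, 3) <= (2, 5, 3) -> finishes; pool += (1, 0, 0) = (3, 5, 3)
  P4 still needs (4, 3, 2) but only (3, 5, 3) is free — short on R2
  P2 still needs (4, 6, 4) but only (3, 5, 3) is free — short on R2, R3 and R1
Never able to finish: P4 and P2.


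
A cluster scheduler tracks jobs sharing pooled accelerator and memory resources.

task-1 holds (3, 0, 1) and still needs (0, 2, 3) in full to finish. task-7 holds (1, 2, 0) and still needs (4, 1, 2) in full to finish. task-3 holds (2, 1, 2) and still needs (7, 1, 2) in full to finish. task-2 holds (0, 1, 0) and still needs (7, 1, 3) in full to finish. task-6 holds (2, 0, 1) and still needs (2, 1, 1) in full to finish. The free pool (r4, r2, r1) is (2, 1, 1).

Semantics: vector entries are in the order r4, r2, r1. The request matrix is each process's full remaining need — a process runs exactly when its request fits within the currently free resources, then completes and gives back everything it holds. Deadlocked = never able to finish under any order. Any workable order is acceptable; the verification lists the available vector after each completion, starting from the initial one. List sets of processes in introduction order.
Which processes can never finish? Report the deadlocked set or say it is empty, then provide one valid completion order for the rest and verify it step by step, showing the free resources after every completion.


The deadlocked set is task-1, task-3 and task-2.
Key observation: after task-6, task-7 the pool peaks at (5, 3, 2), and each blocked process is short somewhere: task-1 on r1; task-3 on r4; task-2 on r4, r1.
The rest can finish in the order task-6, task-7. Verifying each step:
  pool = (2, 1, 1)
  task-6: need (2, 1, 1) fits (2, 1, 1); releases (2, 0, 1), pool now (4, 1, 2)
  task-7: need (4, 1, 2) fits (4, 1, 2); releases (1, 2, 0), pool now (5, 3, 2)
The stuck group stays short no matter what:
  task-1 cannot run: need (0, 2, 3) vs free (5, 3, 2) (insufficient r1)
  task-3 cannot run: need (7, 1, 2) vs free (5, 3, 2) (insufficient r4)
  task-2 cannot run: need (7, 1, 3) vs free (5, 3, 2) (insufficient r4 and r1)


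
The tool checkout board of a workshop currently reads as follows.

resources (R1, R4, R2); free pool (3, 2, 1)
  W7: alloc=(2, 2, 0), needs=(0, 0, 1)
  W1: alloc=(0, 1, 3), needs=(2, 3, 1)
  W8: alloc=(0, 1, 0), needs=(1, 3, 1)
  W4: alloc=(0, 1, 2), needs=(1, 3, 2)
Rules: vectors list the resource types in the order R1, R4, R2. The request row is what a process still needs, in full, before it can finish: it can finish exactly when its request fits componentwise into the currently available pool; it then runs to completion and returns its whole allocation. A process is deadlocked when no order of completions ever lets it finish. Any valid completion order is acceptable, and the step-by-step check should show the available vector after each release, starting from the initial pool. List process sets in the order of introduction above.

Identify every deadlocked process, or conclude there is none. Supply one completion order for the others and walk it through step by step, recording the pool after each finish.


Nothing here is deadlocked.
Key observation: the pool covers W7 at once, and every later process fits after earlier releases.
The rest can finish in the order W7, W8, W1, W4. Verifying each step:
  pool = (3, 2, 1)
  run W7 (needs (0, 0, 1), free (3, 2, 1)); after release of (2, 2, 0) the pool is (5, 4, 1)
  run W8 (needs (1, 3, 1), free (5, 4, 1)); after release of (0, 1, 0) the pool is (5, 5, 1)
  run W1 (needs (2, 3, 1), free (5, 5, 1)); after release of (0, 1, 3) the pool is (5, 6, 4)
  run W4 (needs (1, 3, 2), free (5, 6, 4)); after release of (0, 1, 2) the pool is (5, 7, 6)


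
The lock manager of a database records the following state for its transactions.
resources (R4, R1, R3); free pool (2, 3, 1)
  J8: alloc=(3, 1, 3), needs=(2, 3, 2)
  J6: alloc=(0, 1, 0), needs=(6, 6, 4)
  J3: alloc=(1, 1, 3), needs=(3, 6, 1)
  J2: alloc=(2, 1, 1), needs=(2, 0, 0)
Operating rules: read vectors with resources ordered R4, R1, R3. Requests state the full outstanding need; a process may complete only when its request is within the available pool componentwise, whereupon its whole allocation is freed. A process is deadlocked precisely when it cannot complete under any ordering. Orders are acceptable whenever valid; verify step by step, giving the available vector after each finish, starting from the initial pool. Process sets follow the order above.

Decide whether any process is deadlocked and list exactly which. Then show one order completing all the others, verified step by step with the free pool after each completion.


Deadlocked: J6 and J3.
Key observation: once J2, J8 finish, the pool peaks at (7, 5, 5) — and every remaining process still needs more R1 than that.
One completion order for the rest: J2, J8. Walking it through:
  pool = (2, 3, 1)
  run J2 (needs (2, 0, 0), free (2, 3, 1)); after release of (2, 1, 1) the pool is (4, 4, 2)
  run J8 (needs (2, 3, 2), free (4, 4, 2)); after release of (3, 1, 3) the pool is (7, 5, 5)
The stuck group stays short no matter what:
  J6 cannot run: need (6, 6, 4) vs free (7, 5, 5) (insufficient R1)
  J3 cannot run: need (3, 6, 1) vs free (7, 5, 5) (insufficient R1)


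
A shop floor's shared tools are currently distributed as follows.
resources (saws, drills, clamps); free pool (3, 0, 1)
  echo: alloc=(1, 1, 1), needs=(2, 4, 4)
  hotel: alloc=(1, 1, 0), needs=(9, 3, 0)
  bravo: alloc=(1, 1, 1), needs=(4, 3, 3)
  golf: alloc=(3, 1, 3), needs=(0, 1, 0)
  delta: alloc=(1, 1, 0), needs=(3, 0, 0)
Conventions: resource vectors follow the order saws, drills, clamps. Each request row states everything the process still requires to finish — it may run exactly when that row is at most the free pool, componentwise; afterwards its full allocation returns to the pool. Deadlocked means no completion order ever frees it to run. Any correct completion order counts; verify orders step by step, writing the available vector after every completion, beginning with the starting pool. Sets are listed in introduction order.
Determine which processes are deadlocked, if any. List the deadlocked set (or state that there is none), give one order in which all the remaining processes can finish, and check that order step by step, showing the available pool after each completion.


Deadlocked set: echo, hotel and bravo.
Key observation: even finishing delta, golf leaves just (7, 2, 4) free — too little drills for any of the remaining processes.
The rest can finish in the order delta, golf. Step-by-step check:
  pool = (3, 0, 1)
  run delta (needs (3, 0, 0), free (3, 0, 1)); after release of (1, 1, 0) the pool is (4, 1, 1)
  run golf (needs (0, 1, 0), free (4, 1, 1)); after release of (3, 1, 3) the pool is (7, 2, 4)
The stuck group stays short no matter what:
  echo cannot run: need (2, 4, 4) vs free (7, 2, 4) (insufficient drills)
  hotel cannot run: need (9, 3, 0) vs free (7, 2, 4) (insufficient saws and drills)
  bravo cannot run: need (4, 3, 3) vs free (7, 2, 4) (insufficient drills)


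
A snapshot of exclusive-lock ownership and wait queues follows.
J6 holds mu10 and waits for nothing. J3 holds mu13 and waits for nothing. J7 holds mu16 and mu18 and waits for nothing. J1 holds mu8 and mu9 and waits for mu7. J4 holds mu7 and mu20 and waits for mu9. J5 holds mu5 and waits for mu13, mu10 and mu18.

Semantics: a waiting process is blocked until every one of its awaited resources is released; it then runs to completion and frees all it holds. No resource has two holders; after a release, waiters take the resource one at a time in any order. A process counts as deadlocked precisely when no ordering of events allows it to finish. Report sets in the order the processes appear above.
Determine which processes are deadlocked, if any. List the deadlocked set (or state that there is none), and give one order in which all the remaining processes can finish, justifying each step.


The deadlocked set is J1 and J4.
Key observation: the cycle J1 -> J4 -> J1 can never break — each member waits on the next; no other process is dragged down with it.
A valid finishing order for the others: J3, J7, J6, J5.
Verifying each step:
  J3: no waits; runs immediately, freeing mu13
  J7: no waits; runs immediately, freeing mu16 and mu18
  J6: no waits; runs immediately, freeing mu10
  J5 waits on mu13, mu10 and mu18 — all released -> runs and releases mu5


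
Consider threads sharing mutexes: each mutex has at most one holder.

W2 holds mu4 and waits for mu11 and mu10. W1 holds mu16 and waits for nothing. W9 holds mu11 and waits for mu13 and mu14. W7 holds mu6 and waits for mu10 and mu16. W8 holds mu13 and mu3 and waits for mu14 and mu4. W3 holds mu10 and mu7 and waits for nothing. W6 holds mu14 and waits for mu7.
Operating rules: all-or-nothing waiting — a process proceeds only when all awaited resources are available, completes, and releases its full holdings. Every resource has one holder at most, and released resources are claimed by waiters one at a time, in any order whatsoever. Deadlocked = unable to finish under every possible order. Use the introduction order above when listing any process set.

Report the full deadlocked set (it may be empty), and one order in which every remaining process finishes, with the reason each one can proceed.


Deadlocked: W2, W9 and W8.
Key observation: along W2 -> W9 -> W8 -> W2, each member waits on what the next one holds — a deadlock; no other process is dragged down with it.
One completion order for the rest: W3, W1, W6, W7.
Check, step by step:
  W3: no waits; runs immediately, freeing mu10 and mu7
  W1: no waits; runs immediately, freeing mu16
  W6 waits on mu7 — all released -> runs and releases mu14
  W7 waits on mu10 and mu16 — all released -> runs and releases mu6


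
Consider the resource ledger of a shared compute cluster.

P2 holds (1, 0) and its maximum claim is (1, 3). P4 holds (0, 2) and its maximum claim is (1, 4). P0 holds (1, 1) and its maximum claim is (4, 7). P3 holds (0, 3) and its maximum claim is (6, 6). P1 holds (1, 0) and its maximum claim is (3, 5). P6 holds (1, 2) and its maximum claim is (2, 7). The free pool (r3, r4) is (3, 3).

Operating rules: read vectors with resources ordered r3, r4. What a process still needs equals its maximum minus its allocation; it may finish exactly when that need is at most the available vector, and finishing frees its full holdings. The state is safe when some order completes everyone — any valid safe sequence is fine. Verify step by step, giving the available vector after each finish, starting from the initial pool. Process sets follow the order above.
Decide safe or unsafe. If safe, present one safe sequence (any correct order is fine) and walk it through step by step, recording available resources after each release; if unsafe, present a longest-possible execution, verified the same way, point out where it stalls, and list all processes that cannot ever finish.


The state is SAFE; one workable sequence: P4, P1, P6, P2, P3, P0.
Key observation: the first exact fit in this order is P1 — it needs (2, 5) with (3, 5) free, meeting a requested resource to the last unit.
Verifying each step:
  pool = (3, 3)
  P4: need (1, 2) fits (3, 3); releases (0, 2), pool now (3, 5)
  P1: need (2, 5) fits (3, 5); releases (1, 0), pool now (4, 5)
  P6: need (1, 5) fits (4, 5); releases (1, 2), pool now (5, 7)
  P2: need (0, 3) fits (5, 7); releases (1, 0), pool now (6, 7)
  P3: need (6, 3) fits (6, 7); releases (0, 3), pool now (6, 10)
  P0: need (3, 6) fits (6, 10); releases (1, 1), pool now (7, 11)


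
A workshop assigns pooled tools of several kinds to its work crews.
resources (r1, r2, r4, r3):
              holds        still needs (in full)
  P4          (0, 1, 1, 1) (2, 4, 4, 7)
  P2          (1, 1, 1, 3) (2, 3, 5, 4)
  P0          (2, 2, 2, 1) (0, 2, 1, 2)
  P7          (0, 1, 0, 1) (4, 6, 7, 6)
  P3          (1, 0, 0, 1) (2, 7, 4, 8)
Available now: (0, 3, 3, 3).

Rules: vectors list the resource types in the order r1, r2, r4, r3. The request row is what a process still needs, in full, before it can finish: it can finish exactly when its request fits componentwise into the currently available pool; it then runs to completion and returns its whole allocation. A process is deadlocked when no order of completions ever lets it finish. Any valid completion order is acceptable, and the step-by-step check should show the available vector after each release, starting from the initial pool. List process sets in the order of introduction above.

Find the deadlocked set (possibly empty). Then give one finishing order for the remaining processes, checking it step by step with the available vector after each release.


No process is deadlocked.
Key observation: no deadlock: P0 fits now, and the freed resources carry the rest through.
One completion order for the rest: P0, P2, P4, P3, P7. Walking it through:
  pool = (0, 3, 3, 3)
  run P0 (needs (0, 2, 1, 2), free (0, 3, 3, 3)); after release of (2, 2, 2, 1) the pool is (2, 5, 5, 4)
  run P2 (needs (2, 3, 5, 4), free (2, 5, 5, 4)); after release of (1, 1, 1, 3) the pool is (3, 6, 6, 7)
  run P4 (needs (2, 4, 4, 7), free (3, 6, 6, 7)); after release of (0, 1, 1, 1) the pool is (3, 7, 7, 8)
  run P3 (needs (2, 7, 4, 8), free (3, 7, 7, 8)); after release of (1, 0, 0, 1) the pool is (4, 7, 7, 9)
  run P7 (needs (4, 6, 7, 6), free (4, 7, 7, 9)); after release of (0, 1, 0, 1) the pool is (4, 8, 7, 10)


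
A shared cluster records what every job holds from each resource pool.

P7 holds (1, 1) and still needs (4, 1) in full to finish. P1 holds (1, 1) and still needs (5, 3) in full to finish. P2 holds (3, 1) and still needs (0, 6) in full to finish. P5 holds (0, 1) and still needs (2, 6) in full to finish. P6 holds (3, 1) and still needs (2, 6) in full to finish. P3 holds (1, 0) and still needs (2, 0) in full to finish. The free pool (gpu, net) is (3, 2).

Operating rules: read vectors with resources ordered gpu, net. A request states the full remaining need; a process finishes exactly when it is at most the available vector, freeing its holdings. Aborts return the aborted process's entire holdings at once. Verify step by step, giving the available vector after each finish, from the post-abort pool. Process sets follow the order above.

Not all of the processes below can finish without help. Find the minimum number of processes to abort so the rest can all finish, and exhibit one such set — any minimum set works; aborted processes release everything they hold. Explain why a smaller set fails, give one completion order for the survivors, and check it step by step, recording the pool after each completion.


Abort P5 and P6.
Key observation: the deadlocked P2 becomes finishable only because P5 and P6 released (3, 2); it completes at step 3 below.
Why nothing smaller works — every single abort fails: P7 alone leaves P2 blocked (short on net); P1 alone leaves P2 blocked (short on net); P2 alone leaves P5 blocked (short on net); P5 alone leaves P2 blocked (short on net); P6 alone leaves P2 blocked (short on net); P3 alone leaves P2 blocked (short on net).
The survivors complete as P7, P1, P2, P3. Step-by-step check (starting from the post-abort pool):
  pool = (6, 4)
  run P7 (needs (4, 1), free (6, 4)); after release of (1, 1) the pool is (7, 5)
  run P1 (needs (5, 3), free (7, 5)); after release of (1, 1) the pool is (8, 6)
  run P2 (needs (0, 6), free (8, 6)); after release of (3, 1) the pool is (11, 7)
  run P3 (needs (2, 0), free (11, 7)); after release of (1, 0) the pool is (12, 7)


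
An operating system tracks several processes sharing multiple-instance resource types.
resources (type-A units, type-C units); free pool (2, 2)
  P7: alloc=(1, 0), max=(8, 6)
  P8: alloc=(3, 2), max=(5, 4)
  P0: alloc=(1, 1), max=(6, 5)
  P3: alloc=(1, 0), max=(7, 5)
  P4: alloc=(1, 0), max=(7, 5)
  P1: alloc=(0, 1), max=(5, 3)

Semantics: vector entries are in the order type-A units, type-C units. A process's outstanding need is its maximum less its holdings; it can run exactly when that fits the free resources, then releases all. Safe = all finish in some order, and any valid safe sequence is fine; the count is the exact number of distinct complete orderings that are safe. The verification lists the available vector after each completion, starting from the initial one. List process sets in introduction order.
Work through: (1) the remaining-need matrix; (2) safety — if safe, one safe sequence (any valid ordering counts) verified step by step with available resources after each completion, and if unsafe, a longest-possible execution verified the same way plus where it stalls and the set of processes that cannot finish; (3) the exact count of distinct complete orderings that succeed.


(1) Outstanding need per process (order type-A units, type-C units):
  P7: (7, 6)
  P8: (2, 2)
  P0: (5, 4)
  P3: (6, 5)
  P4: (6, 5)
  P1: (5, 2)
(2) SAFE, for example via the order P8, P0, P3, P1, P4, P7.
Key observation: the first exact fit in this order is P8 — it needs (2, 2) with (2, 2) free, meeting a requested resource to the last unit.
Walking it through:
  pool = (2, 2)
  run P8 (needs (2, 2), free (2, 2)); after release of (3, 2) the pool is (5, 4)
  run P0 (needs (5, 4), free (5, 4)); after release of (1, 1) the pool is (6, 5)
  run P3 (needs (6, 5), free (6, 5)); after release of (1, 0) the pool is (7, 5)
  run P1 (needs (5, 2), free (7, 5)); after release of (0, 1) the pool is (7, 6)
  run P4 (needs (6, 5), free (7, 6)); after release of (1, 0) the pool is (8, 6)
  run P7 (needs (7, 6), free (8, 6)); after release of (1, 0) the pool is (9, 6)
(3) The exact count: 14 of the possible complete orderings are safe sequences.
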